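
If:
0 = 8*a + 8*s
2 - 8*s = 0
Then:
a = -1/4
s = 1/4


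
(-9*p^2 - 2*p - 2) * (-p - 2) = 9*p^3 + 20*p^2 + 6*p + 4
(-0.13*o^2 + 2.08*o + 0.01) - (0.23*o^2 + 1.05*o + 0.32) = -0.36*o^2 + 1.03*o - 0.31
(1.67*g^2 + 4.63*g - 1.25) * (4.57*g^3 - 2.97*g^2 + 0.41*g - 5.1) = 7.6319*g^5 + 16.1992*g^4 - 18.7789*g^3 - 2.9062*g^2 - 24.1255*g + 6.375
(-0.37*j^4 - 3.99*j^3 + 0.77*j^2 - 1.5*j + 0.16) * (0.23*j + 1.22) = -0.0851*j^5 - 1.3691*j^4 - 4.6907*j^3 + 0.5944*j^2 - 1.7932*j + 0.1952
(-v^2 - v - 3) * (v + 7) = -v^3 - 8*v^2 - 10*v - 21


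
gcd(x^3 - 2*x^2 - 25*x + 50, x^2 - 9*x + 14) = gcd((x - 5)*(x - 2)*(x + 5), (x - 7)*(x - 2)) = x - 2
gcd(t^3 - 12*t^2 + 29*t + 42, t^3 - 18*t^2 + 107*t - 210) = t^2 - 13*t + 42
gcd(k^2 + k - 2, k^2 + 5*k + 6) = k + 2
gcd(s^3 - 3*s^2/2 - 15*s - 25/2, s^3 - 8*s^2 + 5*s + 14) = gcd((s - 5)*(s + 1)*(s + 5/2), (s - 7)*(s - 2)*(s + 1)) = s + 1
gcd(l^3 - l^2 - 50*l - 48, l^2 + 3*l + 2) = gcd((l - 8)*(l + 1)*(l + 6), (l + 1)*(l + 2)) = l + 1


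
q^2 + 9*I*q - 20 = (q + 4*I)*(q + 5*I)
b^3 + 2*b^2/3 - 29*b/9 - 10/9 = (b - 5/3)*(b + 1/3)*(b + 2)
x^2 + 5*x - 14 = (x - 2)*(x + 7)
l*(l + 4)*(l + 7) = l^3 + 11*l^2 + 28*l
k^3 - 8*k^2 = k^2*(k - 8)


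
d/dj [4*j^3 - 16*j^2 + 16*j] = 12*j^2 - 32*j + 16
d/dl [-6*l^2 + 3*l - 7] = 3 - 12*l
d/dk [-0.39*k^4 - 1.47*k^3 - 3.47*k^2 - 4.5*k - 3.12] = -1.56*k^3 - 4.41*k^2 - 6.94*k - 4.5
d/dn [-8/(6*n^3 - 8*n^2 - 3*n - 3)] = 8*(18*n^2 - 16*n - 3)/(-6*n^3 + 8*n^2 + 3*n + 3)^2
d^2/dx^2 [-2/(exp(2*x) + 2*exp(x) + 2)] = 4*(-4*(exp(x) + 1)^2*exp(x) + (2*exp(x) + 1)*(exp(2*x) + 2*exp(x) + 2))*exp(x)/(exp(2*x) + 2*exp(x) + 2)^3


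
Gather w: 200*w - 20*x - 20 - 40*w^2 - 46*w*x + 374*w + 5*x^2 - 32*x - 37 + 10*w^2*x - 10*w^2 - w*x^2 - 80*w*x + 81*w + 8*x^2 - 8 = w^2*(10*x - 50) + w*(-x^2 - 126*x + 655) + 13*x^2 - 52*x - 65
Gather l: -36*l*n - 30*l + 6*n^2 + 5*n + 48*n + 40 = l*(-36*n - 30) + 6*n^2 + 53*n + 40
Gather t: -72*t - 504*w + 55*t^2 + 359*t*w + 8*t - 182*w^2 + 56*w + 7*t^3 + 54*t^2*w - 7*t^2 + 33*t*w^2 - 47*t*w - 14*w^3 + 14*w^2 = 7*t^3 + t^2*(54*w + 48) + t*(33*w^2 + 312*w - 64) - 14*w^3 - 168*w^2 - 448*w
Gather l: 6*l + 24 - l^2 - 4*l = -l^2 + 2*l + 24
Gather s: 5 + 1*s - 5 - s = 0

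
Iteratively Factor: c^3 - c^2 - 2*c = (c)*(c^2 - c - 2) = c*(c + 1)*(c - 2)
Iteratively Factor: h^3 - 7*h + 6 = (h + 3)*(h^2 - 3*h + 2) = (h - 1)*(h + 3)*(h - 2)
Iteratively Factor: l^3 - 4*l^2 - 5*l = (l + 1)*(l^2 - 5*l) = (l - 5)*(l + 1)*(l)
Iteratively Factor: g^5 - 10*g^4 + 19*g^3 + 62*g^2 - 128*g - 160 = (g + 1)*(g^4 - 11*g^3 + 30*g^2 + 32*g - 160) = (g + 1)*(g + 2)*(g^3 - 13*g^2 + 56*g - 80) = (g - 4)*(g + 1)*(g + 2)*(g^2 - 9*g + 20) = (g - 5)*(g - 4)*(g + 1)*(g + 2)*(g - 4)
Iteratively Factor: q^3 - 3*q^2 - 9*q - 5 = (q + 1)*(q^2 - 4*q - 5) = (q - 5)*(q + 1)*(q + 1)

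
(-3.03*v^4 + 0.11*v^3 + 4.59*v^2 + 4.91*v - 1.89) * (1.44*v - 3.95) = -4.3632*v^5 + 12.1269*v^4 + 6.1751*v^3 - 11.0601*v^2 - 22.1161*v + 7.4655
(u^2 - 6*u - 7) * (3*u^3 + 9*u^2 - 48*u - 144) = 3*u^5 - 9*u^4 - 123*u^3 + 81*u^2 + 1200*u + 1008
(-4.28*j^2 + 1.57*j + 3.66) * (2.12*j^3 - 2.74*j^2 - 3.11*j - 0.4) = -9.0736*j^5 + 15.0556*j^4 + 16.7682*j^3 - 13.1991*j^2 - 12.0106*j - 1.464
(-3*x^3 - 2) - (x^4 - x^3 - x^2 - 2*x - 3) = -x^4 - 2*x^3 + x^2 + 2*x + 1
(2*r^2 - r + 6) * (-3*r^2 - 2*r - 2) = -6*r^4 - r^3 - 20*r^2 - 10*r - 12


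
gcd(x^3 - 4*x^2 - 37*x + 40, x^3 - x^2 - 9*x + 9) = x - 1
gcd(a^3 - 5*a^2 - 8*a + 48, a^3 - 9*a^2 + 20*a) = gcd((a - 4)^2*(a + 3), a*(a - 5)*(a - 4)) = a - 4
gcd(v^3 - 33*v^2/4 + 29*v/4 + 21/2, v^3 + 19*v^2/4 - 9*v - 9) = v^2 - 5*v/4 - 3/2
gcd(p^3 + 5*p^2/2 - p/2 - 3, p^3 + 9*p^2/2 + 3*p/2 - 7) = p^2 + p - 2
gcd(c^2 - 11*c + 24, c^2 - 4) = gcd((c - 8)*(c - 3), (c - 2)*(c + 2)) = 1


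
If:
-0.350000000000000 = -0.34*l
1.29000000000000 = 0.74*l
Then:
No Solution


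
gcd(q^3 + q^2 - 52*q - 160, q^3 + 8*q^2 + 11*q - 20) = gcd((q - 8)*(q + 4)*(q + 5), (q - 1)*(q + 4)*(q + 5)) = q^2 + 9*q + 20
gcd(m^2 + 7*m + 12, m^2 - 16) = m + 4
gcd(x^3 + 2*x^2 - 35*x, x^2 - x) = x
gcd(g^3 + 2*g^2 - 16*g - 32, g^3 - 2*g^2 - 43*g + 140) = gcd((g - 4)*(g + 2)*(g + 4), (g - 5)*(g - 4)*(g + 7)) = g - 4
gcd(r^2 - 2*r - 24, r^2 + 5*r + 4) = r + 4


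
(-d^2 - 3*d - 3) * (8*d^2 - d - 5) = -8*d^4 - 23*d^3 - 16*d^2 + 18*d + 15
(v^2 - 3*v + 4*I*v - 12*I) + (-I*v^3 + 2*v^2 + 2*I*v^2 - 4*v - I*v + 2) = -I*v^3 + 3*v^2 + 2*I*v^2 - 7*v + 3*I*v + 2 - 12*I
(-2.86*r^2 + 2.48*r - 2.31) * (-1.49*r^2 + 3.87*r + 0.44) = 4.2614*r^4 - 14.7634*r^3 + 11.7811*r^2 - 7.8485*r - 1.0164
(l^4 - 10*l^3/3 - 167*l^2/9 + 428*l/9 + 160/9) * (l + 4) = l^5 + 2*l^4/3 - 287*l^3/9 - 80*l^2/3 + 208*l + 640/9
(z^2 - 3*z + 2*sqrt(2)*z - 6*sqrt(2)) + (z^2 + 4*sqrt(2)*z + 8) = 2*z^2 - 3*z + 6*sqrt(2)*z - 6*sqrt(2) + 8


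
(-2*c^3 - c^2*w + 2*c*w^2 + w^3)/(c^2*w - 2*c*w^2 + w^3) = (2*c^2 + 3*c*w + w^2)/(w*(-c + w))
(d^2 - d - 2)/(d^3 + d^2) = (d - 2)/d^2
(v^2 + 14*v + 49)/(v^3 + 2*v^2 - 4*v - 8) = (v^2 + 14*v + 49)/(v^3 + 2*v^2 - 4*v - 8)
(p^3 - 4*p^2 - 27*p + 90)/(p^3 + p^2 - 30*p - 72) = (p^2 + 2*p - 15)/(p^2 + 7*p + 12)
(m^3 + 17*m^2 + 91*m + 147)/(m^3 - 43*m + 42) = (m^2 + 10*m + 21)/(m^2 - 7*m + 6)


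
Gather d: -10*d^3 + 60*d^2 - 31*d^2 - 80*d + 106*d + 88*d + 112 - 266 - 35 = -10*d^3 + 29*d^2 + 114*d - 189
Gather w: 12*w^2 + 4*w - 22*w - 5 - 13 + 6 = 12*w^2 - 18*w - 12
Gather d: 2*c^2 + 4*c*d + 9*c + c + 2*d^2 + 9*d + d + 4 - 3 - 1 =2*c^2 + 10*c + 2*d^2 + d*(4*c + 10)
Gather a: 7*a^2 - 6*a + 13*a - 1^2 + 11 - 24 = 7*a^2 + 7*a - 14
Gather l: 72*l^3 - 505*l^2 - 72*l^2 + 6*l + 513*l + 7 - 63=72*l^3 - 577*l^2 + 519*l - 56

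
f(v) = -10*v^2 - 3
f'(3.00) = -60.00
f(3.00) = -93.00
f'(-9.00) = 180.00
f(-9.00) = -813.00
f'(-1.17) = 23.40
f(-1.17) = -16.69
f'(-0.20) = 4.00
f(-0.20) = -3.40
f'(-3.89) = 77.80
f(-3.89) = -154.32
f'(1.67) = -33.40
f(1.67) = -30.89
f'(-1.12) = 22.40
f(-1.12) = -15.54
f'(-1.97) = 39.40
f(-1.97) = -41.81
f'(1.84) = -36.80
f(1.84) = -36.86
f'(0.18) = -3.60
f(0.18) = -3.32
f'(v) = -20*v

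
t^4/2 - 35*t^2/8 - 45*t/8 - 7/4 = (t/2 + 1)*(t - 7/2)*(t + 1/2)*(t + 1)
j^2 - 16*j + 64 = (j - 8)^2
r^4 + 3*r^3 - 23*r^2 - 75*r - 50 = (r - 5)*(r + 1)*(r + 2)*(r + 5)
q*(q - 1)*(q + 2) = q^3 + q^2 - 2*q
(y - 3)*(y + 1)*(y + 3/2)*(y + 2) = y^4 + 3*y^3/2 - 7*y^2 - 33*y/2 - 9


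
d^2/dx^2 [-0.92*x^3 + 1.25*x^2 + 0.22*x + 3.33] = 2.5 - 5.52*x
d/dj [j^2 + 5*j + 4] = 2*j + 5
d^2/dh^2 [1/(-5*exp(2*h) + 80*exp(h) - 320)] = 4*(-exp(h) - 4)*exp(h)/(5*(exp(4*h) - 32*exp(3*h) + 384*exp(2*h) - 2048*exp(h) + 4096))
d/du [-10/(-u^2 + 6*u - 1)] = 20*(3 - u)/(u^2 - 6*u + 1)^2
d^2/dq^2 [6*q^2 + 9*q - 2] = 12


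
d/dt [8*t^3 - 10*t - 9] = 24*t^2 - 10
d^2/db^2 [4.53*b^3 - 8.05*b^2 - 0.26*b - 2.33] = 27.18*b - 16.1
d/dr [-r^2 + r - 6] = 1 - 2*r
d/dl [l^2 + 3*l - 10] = 2*l + 3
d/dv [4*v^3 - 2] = 12*v^2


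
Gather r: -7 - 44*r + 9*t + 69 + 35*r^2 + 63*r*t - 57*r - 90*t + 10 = 35*r^2 + r*(63*t - 101) - 81*t + 72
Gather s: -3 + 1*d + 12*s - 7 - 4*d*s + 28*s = d + s*(40 - 4*d) - 10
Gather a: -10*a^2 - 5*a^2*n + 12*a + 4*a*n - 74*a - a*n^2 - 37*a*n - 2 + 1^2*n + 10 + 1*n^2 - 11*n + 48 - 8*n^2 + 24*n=a^2*(-5*n - 10) + a*(-n^2 - 33*n - 62) - 7*n^2 + 14*n + 56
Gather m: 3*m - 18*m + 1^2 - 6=-15*m - 5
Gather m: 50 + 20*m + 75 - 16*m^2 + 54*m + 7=-16*m^2 + 74*m + 132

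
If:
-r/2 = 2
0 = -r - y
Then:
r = -4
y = 4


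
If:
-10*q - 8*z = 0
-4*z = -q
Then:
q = 0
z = 0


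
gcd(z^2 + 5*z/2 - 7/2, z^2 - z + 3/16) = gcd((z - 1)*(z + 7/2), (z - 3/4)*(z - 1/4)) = 1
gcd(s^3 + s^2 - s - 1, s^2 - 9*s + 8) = s - 1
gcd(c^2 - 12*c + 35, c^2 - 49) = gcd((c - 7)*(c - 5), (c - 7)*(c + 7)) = c - 7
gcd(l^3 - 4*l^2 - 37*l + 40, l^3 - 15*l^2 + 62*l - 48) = l^2 - 9*l + 8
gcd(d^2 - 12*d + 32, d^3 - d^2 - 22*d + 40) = d - 4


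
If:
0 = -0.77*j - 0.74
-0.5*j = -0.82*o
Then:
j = -0.96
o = -0.59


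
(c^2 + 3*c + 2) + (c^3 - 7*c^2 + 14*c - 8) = c^3 - 6*c^2 + 17*c - 6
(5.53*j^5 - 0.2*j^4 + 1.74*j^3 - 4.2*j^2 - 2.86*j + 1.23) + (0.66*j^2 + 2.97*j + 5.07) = 5.53*j^5 - 0.2*j^4 + 1.74*j^3 - 3.54*j^2 + 0.11*j + 6.3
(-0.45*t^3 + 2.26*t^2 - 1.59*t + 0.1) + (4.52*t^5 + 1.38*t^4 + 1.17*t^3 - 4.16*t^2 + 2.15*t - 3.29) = 4.52*t^5 + 1.38*t^4 + 0.72*t^3 - 1.9*t^2 + 0.56*t - 3.19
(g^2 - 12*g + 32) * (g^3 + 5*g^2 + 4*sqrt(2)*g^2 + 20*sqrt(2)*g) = g^5 - 7*g^4 + 4*sqrt(2)*g^4 - 28*sqrt(2)*g^3 - 28*g^3 - 112*sqrt(2)*g^2 + 160*g^2 + 640*sqrt(2)*g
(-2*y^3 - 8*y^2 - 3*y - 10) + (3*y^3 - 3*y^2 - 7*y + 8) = y^3 - 11*y^2 - 10*y - 2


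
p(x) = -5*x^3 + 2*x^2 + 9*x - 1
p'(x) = -15*x^2 + 4*x + 9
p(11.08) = -6457.01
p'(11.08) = -1788.18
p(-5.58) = 879.76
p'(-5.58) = -480.37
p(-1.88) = 22.37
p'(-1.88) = -51.54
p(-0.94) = -3.54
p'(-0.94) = -8.01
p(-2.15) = 38.59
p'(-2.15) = -68.94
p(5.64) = -783.65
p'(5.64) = -445.58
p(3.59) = -174.26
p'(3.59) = -169.96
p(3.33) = -133.48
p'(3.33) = -144.01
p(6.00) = -955.00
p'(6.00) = -507.00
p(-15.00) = 17189.00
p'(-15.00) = -3426.00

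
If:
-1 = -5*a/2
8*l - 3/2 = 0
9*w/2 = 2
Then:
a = 2/5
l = 3/16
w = 4/9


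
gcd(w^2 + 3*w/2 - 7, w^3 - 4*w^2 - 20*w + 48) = w - 2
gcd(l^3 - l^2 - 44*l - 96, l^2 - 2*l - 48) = l - 8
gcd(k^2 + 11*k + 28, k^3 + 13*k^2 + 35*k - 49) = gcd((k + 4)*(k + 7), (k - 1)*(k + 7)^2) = k + 7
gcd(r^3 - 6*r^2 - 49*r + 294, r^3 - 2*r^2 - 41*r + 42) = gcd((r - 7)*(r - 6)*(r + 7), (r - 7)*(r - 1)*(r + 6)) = r - 7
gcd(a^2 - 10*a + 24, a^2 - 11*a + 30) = a - 6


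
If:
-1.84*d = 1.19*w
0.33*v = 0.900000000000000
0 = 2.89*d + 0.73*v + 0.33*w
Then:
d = -0.84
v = 2.73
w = 1.29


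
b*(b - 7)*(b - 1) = b^3 - 8*b^2 + 7*b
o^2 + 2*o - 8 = (o - 2)*(o + 4)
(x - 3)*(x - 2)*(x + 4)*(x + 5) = x^4 + 4*x^3 - 19*x^2 - 46*x + 120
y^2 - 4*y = y*(y - 4)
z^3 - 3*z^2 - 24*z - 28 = (z - 7)*(z + 2)^2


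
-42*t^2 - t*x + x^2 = (-7*t + x)*(6*t + x)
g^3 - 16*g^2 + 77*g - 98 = (g - 7)^2*(g - 2)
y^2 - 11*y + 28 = (y - 7)*(y - 4)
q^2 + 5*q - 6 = (q - 1)*(q + 6)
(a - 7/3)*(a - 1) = a^2 - 10*a/3 + 7/3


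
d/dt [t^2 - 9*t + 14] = 2*t - 9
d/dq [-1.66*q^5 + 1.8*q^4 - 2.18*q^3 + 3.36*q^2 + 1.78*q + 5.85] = -8.3*q^4 + 7.2*q^3 - 6.54*q^2 + 6.72*q + 1.78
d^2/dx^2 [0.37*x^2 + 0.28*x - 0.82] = 0.740000000000000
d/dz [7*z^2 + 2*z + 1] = 14*z + 2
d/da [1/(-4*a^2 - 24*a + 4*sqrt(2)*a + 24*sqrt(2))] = (2*a - sqrt(2) + 6)/(4*(a^2 - sqrt(2)*a + 6*a - 6*sqrt(2))^2)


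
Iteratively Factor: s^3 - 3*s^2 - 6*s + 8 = (s + 2)*(s^2 - 5*s + 4) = (s - 4)*(s + 2)*(s - 1)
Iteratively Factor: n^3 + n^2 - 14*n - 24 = (n + 3)*(n^2 - 2*n - 8) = (n + 2)*(n + 3)*(n - 4)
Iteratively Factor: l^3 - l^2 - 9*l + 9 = (l - 1)*(l^2 - 9) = (l - 3)*(l - 1)*(l + 3)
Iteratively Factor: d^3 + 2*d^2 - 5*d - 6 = (d + 3)*(d^2 - d - 2) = (d - 2)*(d + 3)*(d + 1)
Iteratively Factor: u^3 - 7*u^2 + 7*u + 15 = (u - 3)*(u^2 - 4*u - 5) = (u - 3)*(u + 1)*(u - 5)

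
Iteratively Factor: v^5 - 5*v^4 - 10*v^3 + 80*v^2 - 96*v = (v - 2)*(v^4 - 3*v^3 - 16*v^2 + 48*v) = (v - 2)*(v + 4)*(v^3 - 7*v^2 + 12*v) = (v - 3)*(v - 2)*(v + 4)*(v^2 - 4*v) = v*(v - 3)*(v - 2)*(v + 4)*(v - 4)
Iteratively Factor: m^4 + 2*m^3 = (m + 2)*(m^3) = m*(m + 2)*(m^2) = m^2*(m + 2)*(m)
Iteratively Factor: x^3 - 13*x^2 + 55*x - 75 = (x - 3)*(x^2 - 10*x + 25) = (x - 5)*(x - 3)*(x - 5)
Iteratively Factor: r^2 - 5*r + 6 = (r - 2)*(r - 3)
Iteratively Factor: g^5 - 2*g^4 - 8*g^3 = (g)*(g^4 - 2*g^3 - 8*g^2) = g*(g - 4)*(g^3 + 2*g^2) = g^2*(g - 4)*(g^2 + 2*g) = g^2*(g - 4)*(g + 2)*(g)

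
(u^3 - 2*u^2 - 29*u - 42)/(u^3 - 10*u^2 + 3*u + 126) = (u + 2)/(u - 6)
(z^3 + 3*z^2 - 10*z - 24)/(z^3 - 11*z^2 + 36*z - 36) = (z^2 + 6*z + 8)/(z^2 - 8*z + 12)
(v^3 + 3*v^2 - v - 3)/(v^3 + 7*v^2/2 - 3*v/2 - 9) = 2*(v^2 - 1)/(2*v^2 + v - 6)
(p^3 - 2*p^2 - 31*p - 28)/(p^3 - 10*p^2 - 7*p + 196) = (p + 1)/(p - 7)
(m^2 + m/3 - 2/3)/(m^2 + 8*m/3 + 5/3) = (3*m - 2)/(3*m + 5)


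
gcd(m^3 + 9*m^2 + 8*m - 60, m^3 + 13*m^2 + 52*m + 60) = m^2 + 11*m + 30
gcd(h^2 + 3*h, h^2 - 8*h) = h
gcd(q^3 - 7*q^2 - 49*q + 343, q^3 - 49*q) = q^2 - 49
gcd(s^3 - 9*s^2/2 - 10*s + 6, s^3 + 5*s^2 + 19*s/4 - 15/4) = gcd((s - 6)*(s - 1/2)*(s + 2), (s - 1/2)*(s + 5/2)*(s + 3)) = s - 1/2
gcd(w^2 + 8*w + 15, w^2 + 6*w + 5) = w + 5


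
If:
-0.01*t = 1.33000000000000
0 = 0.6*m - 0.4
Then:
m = 0.67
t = -133.00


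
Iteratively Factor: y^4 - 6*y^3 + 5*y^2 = (y)*(y^3 - 6*y^2 + 5*y) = y*(y - 5)*(y^2 - y) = y*(y - 5)*(y - 1)*(y)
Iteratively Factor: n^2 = (n)*(n)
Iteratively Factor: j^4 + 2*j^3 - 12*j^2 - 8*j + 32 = (j + 2)*(j^3 - 12*j + 16) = (j + 2)*(j + 4)*(j^2 - 4*j + 4) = (j - 2)*(j + 2)*(j + 4)*(j - 2)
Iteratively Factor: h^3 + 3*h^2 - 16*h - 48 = (h + 3)*(h^2 - 16) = (h - 4)*(h + 3)*(h + 4)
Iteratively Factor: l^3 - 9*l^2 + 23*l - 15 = (l - 1)*(l^2 - 8*l + 15) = (l - 5)*(l - 1)*(l - 3)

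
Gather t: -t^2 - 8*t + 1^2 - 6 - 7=-t^2 - 8*t - 12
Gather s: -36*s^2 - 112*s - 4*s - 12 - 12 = -36*s^2 - 116*s - 24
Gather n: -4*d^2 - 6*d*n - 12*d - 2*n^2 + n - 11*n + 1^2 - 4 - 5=-4*d^2 - 12*d - 2*n^2 + n*(-6*d - 10) - 8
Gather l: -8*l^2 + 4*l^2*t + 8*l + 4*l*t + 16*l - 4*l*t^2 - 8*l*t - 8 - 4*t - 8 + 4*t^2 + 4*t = l^2*(4*t - 8) + l*(-4*t^2 - 4*t + 24) + 4*t^2 - 16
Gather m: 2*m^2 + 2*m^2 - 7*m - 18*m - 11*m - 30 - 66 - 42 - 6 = 4*m^2 - 36*m - 144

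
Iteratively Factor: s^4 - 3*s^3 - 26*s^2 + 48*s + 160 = (s + 4)*(s^3 - 7*s^2 + 2*s + 40) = (s - 4)*(s + 4)*(s^2 - 3*s - 10) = (s - 5)*(s - 4)*(s + 4)*(s + 2)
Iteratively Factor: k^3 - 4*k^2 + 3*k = (k)*(k^2 - 4*k + 3) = k*(k - 3)*(k - 1)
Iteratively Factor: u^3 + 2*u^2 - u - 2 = (u - 1)*(u^2 + 3*u + 2) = (u - 1)*(u + 2)*(u + 1)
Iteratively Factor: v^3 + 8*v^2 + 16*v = (v + 4)*(v^2 + 4*v) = v*(v + 4)*(v + 4)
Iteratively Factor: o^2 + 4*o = (o + 4)*(o)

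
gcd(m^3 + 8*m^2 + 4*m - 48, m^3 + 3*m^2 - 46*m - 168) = m^2 + 10*m + 24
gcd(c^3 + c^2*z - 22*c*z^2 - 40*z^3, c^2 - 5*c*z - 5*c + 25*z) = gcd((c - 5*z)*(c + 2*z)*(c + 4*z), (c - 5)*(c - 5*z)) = -c + 5*z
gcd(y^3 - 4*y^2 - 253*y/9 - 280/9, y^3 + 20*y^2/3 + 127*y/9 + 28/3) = y + 7/3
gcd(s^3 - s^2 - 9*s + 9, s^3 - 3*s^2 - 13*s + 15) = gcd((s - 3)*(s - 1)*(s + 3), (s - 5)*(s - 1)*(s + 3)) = s^2 + 2*s - 3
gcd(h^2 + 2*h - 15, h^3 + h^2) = 1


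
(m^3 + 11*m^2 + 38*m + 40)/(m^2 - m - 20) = (m^2 + 7*m + 10)/(m - 5)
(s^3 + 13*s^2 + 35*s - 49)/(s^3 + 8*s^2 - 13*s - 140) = (s^2 + 6*s - 7)/(s^2 + s - 20)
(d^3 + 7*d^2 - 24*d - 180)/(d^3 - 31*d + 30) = (d + 6)/(d - 1)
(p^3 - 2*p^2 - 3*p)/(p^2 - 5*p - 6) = p*(p - 3)/(p - 6)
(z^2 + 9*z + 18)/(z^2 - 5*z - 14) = (z^2 + 9*z + 18)/(z^2 - 5*z - 14)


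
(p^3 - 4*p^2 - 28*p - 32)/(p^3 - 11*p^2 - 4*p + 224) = (p^2 + 4*p + 4)/(p^2 - 3*p - 28)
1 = 1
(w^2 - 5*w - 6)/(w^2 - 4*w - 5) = (w - 6)/(w - 5)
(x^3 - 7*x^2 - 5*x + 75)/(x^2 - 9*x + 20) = (x^2 - 2*x - 15)/(x - 4)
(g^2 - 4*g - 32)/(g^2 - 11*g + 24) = (g + 4)/(g - 3)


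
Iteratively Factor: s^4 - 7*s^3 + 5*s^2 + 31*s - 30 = (s - 1)*(s^3 - 6*s^2 - s + 30) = (s - 5)*(s - 1)*(s^2 - s - 6) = (s - 5)*(s - 3)*(s - 1)*(s + 2)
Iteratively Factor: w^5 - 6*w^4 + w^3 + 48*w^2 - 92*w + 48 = (w + 3)*(w^4 - 9*w^3 + 28*w^2 - 36*w + 16) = (w - 2)*(w + 3)*(w^3 - 7*w^2 + 14*w - 8) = (w - 2)*(w - 1)*(w + 3)*(w^2 - 6*w + 8) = (w - 4)*(w - 2)*(w - 1)*(w + 3)*(w - 2)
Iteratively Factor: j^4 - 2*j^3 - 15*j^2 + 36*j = (j + 4)*(j^3 - 6*j^2 + 9*j) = (j - 3)*(j + 4)*(j^2 - 3*j) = j*(j - 3)*(j + 4)*(j - 3)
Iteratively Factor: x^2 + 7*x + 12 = (x + 3)*(x + 4)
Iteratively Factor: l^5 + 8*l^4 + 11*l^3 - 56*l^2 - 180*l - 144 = (l - 3)*(l^4 + 11*l^3 + 44*l^2 + 76*l + 48) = (l - 3)*(l + 2)*(l^3 + 9*l^2 + 26*l + 24) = (l - 3)*(l + 2)^2*(l^2 + 7*l + 12) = (l - 3)*(l + 2)^2*(l + 4)*(l + 3)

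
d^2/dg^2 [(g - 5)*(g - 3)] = 2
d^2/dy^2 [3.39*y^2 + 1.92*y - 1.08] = 6.78000000000000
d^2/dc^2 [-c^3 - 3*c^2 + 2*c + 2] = -6*c - 6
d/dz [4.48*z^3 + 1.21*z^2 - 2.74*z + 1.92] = 13.44*z^2 + 2.42*z - 2.74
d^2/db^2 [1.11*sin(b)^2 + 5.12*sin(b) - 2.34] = -5.12*sin(b) + 2.22*cos(2*b)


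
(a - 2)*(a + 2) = a^2 - 4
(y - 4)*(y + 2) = y^2 - 2*y - 8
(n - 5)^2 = n^2 - 10*n + 25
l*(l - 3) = l^2 - 3*l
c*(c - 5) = c^2 - 5*c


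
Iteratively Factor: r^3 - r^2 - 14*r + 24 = (r - 2)*(r^2 + r - 12) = (r - 3)*(r - 2)*(r + 4)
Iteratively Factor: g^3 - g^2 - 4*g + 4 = (g - 2)*(g^2 + g - 2) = (g - 2)*(g + 2)*(g - 1)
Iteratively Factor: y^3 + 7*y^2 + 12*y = (y)*(y^2 + 7*y + 12) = y*(y + 3)*(y + 4)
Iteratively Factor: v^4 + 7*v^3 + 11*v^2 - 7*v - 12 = (v - 1)*(v^3 + 8*v^2 + 19*v + 12) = (v - 1)*(v + 1)*(v^2 + 7*v + 12) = (v - 1)*(v + 1)*(v + 4)*(v + 3)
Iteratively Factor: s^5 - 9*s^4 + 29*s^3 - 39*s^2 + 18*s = (s - 1)*(s^4 - 8*s^3 + 21*s^2 - 18*s) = (s - 3)*(s - 1)*(s^3 - 5*s^2 + 6*s) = s*(s - 3)*(s - 1)*(s^2 - 5*s + 6) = s*(s - 3)^2*(s - 1)*(s - 2)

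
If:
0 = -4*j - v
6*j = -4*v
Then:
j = 0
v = 0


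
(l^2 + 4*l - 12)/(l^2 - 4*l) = (l^2 + 4*l - 12)/(l*(l - 4))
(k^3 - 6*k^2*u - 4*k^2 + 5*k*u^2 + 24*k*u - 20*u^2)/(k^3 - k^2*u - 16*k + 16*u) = (k - 5*u)/(k + 4)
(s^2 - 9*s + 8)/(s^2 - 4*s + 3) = (s - 8)/(s - 3)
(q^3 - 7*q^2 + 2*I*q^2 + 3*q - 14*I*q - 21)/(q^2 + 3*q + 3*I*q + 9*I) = (q^2 - q*(7 + I) + 7*I)/(q + 3)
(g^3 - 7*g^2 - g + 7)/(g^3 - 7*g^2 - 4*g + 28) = (g^2 - 1)/(g^2 - 4)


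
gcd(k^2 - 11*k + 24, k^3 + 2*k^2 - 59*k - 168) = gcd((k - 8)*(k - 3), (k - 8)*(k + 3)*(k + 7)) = k - 8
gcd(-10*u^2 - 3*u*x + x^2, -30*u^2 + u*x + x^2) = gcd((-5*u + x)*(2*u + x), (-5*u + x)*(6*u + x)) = -5*u + x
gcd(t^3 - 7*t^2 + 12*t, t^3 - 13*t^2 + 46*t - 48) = t - 3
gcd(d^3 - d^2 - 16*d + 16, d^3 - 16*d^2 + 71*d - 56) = d - 1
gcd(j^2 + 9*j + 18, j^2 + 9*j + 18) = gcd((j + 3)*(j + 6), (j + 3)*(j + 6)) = j^2 + 9*j + 18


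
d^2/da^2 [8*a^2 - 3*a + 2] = 16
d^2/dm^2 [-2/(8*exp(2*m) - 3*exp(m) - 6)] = 2*(2*(16*exp(m) - 3)^2*exp(m) + (32*exp(m) - 3)*(-8*exp(2*m) + 3*exp(m) + 6))*exp(m)/(-8*exp(2*m) + 3*exp(m) + 6)^3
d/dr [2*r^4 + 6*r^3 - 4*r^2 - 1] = 2*r*(4*r^2 + 9*r - 4)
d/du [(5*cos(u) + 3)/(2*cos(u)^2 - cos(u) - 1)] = (-10*sin(u)^2 + 12*cos(u) + 12)*sin(u)/(cos(u) - cos(2*u))^2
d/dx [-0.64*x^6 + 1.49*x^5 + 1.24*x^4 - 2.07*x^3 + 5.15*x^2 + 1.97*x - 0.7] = -3.84*x^5 + 7.45*x^4 + 4.96*x^3 - 6.21*x^2 + 10.3*x + 1.97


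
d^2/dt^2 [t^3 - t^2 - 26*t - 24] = 6*t - 2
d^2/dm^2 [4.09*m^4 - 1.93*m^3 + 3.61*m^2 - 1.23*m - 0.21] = 49.08*m^2 - 11.58*m + 7.22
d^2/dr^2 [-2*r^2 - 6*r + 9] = -4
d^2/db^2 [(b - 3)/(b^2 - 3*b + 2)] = 2*(3*(2 - b)*(b^2 - 3*b + 2) + (b - 3)*(2*b - 3)^2)/(b^2 - 3*b + 2)^3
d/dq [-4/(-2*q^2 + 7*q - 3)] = 4*(7 - 4*q)/(2*q^2 - 7*q + 3)^2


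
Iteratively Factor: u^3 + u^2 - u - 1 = (u + 1)*(u^2 - 1) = (u - 1)*(u + 1)*(u + 1)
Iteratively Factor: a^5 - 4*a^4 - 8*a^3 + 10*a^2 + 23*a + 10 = (a - 5)*(a^4 + a^3 - 3*a^2 - 5*a - 2) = (a - 5)*(a + 1)*(a^3 - 3*a - 2) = (a - 5)*(a - 2)*(a + 1)*(a^2 + 2*a + 1) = (a - 5)*(a - 2)*(a + 1)^2*(a + 1)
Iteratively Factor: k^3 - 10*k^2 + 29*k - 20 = (k - 1)*(k^2 - 9*k + 20) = (k - 5)*(k - 1)*(k - 4)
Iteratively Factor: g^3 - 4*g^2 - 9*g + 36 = (g + 3)*(g^2 - 7*g + 12) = (g - 3)*(g + 3)*(g - 4)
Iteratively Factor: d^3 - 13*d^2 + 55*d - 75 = (d - 5)*(d^2 - 8*d + 15) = (d - 5)*(d - 3)*(d - 5)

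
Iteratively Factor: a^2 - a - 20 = (a + 4)*(a - 5)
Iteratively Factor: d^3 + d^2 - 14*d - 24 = (d + 3)*(d^2 - 2*d - 8) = (d - 4)*(d + 3)*(d + 2)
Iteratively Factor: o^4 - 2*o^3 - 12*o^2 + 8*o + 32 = (o - 4)*(o^3 + 2*o^2 - 4*o - 8) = (o - 4)*(o - 2)*(o^2 + 4*o + 4) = (o - 4)*(o - 2)*(o + 2)*(o + 2)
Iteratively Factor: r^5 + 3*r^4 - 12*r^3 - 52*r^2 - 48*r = (r)*(r^4 + 3*r^3 - 12*r^2 - 52*r - 48) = r*(r + 3)*(r^3 - 12*r - 16) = r*(r - 4)*(r + 3)*(r^2 + 4*r + 4) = r*(r - 4)*(r + 2)*(r + 3)*(r + 2)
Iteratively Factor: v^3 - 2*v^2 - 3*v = (v)*(v^2 - 2*v - 3) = v*(v - 3)*(v + 1)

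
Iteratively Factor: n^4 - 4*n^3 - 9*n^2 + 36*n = (n - 4)*(n^3 - 9*n) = (n - 4)*(n - 3)*(n^2 + 3*n) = (n - 4)*(n - 3)*(n + 3)*(n)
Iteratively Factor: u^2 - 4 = (u - 2)*(u + 2)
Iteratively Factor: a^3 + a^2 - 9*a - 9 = (a - 3)*(a^2 + 4*a + 3) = (a - 3)*(a + 3)*(a + 1)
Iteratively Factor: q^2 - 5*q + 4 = (q - 1)*(q - 4)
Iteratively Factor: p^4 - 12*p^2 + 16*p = (p)*(p^3 - 12*p + 16) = p*(p + 4)*(p^2 - 4*p + 4) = p*(p - 2)*(p + 4)*(p - 2)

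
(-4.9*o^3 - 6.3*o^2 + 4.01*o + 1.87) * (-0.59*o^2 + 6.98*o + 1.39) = 2.891*o^5 - 30.485*o^4 - 53.1509*o^3 + 18.1295*o^2 + 18.6265*o + 2.5993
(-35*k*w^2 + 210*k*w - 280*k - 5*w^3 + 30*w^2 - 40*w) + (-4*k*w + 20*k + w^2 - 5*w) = -35*k*w^2 + 206*k*w - 260*k - 5*w^3 + 31*w^2 - 45*w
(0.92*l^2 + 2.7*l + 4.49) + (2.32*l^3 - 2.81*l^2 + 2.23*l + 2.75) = 2.32*l^3 - 1.89*l^2 + 4.93*l + 7.24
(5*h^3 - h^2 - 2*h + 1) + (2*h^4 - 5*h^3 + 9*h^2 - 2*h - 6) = 2*h^4 + 8*h^2 - 4*h - 5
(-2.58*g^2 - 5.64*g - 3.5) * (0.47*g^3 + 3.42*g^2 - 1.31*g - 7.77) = -1.2126*g^5 - 11.4744*g^4 - 17.554*g^3 + 15.465*g^2 + 48.4078*g + 27.195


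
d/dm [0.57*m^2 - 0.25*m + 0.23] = 1.14*m - 0.25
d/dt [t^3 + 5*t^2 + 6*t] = 3*t^2 + 10*t + 6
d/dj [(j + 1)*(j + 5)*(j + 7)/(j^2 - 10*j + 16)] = (j^4 - 20*j^3 - 129*j^2 + 346*j + 1102)/(j^4 - 20*j^3 + 132*j^2 - 320*j + 256)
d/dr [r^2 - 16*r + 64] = 2*r - 16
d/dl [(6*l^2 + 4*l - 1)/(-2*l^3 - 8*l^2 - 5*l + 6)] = (12*l^4 + 16*l^3 - 4*l^2 + 56*l + 19)/(4*l^6 + 32*l^5 + 84*l^4 + 56*l^3 - 71*l^2 - 60*l + 36)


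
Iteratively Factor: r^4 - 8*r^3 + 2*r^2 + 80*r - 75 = (r - 5)*(r^3 - 3*r^2 - 13*r + 15) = (r - 5)*(r - 1)*(r^2 - 2*r - 15) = (r - 5)*(r - 1)*(r + 3)*(r - 5)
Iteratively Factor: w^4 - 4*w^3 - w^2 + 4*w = (w - 1)*(w^3 - 3*w^2 - 4*w) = w*(w - 1)*(w^2 - 3*w - 4) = w*(w - 4)*(w - 1)*(w + 1)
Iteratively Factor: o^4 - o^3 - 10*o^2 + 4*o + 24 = (o + 2)*(o^3 - 3*o^2 - 4*o + 12) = (o - 2)*(o + 2)*(o^2 - o - 6) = (o - 3)*(o - 2)*(o + 2)*(o + 2)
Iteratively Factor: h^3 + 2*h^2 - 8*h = (h)*(h^2 + 2*h - 8) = h*(h - 2)*(h + 4)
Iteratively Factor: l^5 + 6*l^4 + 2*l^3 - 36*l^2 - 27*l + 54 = (l - 1)*(l^4 + 7*l^3 + 9*l^2 - 27*l - 54) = (l - 1)*(l + 3)*(l^3 + 4*l^2 - 3*l - 18) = (l - 1)*(l + 3)^2*(l^2 + l - 6) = (l - 2)*(l - 1)*(l + 3)^2*(l + 3)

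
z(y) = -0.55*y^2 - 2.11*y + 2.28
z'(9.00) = -12.01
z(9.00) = -61.26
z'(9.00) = -12.01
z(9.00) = -61.26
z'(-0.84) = -1.19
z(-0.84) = 3.66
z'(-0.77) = -1.26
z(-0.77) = 3.58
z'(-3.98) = 2.27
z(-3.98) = 1.97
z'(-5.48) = 3.92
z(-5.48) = -2.67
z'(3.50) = -5.96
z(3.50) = -11.84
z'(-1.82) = -0.11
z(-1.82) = 4.30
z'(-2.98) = 1.17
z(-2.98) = 3.68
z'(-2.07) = 0.17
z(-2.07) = 4.29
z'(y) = -1.1*y - 2.11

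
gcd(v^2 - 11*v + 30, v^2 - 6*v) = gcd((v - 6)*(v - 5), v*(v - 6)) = v - 6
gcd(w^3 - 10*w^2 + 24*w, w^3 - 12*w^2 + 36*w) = w^2 - 6*w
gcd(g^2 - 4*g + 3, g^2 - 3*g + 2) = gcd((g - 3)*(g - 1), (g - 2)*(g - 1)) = g - 1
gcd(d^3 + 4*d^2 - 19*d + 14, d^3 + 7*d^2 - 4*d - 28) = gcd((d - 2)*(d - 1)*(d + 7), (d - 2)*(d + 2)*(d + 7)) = d^2 + 5*d - 14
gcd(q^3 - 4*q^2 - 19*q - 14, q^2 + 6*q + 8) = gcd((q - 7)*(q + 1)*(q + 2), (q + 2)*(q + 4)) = q + 2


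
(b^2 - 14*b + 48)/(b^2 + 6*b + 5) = (b^2 - 14*b + 48)/(b^2 + 6*b + 5)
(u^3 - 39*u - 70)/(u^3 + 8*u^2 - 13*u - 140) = (u^2 - 5*u - 14)/(u^2 + 3*u - 28)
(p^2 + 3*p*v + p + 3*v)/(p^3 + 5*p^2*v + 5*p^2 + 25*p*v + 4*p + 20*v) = (p + 3*v)/(p^2 + 5*p*v + 4*p + 20*v)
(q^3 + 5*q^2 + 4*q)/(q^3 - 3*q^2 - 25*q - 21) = q*(q + 4)/(q^2 - 4*q - 21)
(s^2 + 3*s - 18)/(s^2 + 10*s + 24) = (s - 3)/(s + 4)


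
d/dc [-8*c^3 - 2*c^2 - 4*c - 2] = -24*c^2 - 4*c - 4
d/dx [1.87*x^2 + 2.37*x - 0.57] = 3.74*x + 2.37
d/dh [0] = 0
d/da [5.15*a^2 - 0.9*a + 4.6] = 10.3*a - 0.9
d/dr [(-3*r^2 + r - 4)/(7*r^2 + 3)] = (-7*r^2 + 38*r + 3)/(49*r^4 + 42*r^2 + 9)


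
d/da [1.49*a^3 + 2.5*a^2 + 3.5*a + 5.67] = 4.47*a^2 + 5.0*a + 3.5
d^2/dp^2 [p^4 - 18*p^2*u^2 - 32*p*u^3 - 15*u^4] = 12*p^2 - 36*u^2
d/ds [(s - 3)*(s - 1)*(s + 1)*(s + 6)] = 4*s^3 + 9*s^2 - 38*s - 3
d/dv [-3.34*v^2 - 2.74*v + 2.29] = -6.68*v - 2.74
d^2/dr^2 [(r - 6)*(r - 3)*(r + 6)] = 6*r - 6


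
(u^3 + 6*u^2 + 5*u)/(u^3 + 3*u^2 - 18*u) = (u^2 + 6*u + 5)/(u^2 + 3*u - 18)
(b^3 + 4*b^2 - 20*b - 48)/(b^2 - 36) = (b^2 - 2*b - 8)/(b - 6)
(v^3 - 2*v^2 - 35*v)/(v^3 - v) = (v^2 - 2*v - 35)/(v^2 - 1)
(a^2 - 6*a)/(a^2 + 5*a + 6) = a*(a - 6)/(a^2 + 5*a + 6)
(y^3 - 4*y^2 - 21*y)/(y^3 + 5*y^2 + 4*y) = (y^2 - 4*y - 21)/(y^2 + 5*y + 4)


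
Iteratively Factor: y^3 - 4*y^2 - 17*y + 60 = (y + 4)*(y^2 - 8*y + 15) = (y - 5)*(y + 4)*(y - 3)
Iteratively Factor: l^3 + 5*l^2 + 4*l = (l + 4)*(l^2 + l) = (l + 1)*(l + 4)*(l)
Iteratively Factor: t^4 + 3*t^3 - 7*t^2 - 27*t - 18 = (t - 3)*(t^3 + 6*t^2 + 11*t + 6) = (t - 3)*(t + 3)*(t^2 + 3*t + 2) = (t - 3)*(t + 1)*(t + 3)*(t + 2)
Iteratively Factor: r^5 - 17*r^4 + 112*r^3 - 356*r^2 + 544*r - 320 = (r - 2)*(r^4 - 15*r^3 + 82*r^2 - 192*r + 160) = (r - 4)*(r - 2)*(r^3 - 11*r^2 + 38*r - 40) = (r - 5)*(r - 4)*(r - 2)*(r^2 - 6*r + 8) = (r - 5)*(r - 4)^2*(r - 2)*(r - 2)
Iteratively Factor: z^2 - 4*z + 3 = (z - 3)*(z - 1)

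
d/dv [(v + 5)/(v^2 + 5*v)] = -1/v^2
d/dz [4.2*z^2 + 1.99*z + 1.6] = 8.4*z + 1.99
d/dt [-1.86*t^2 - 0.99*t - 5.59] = -3.72*t - 0.99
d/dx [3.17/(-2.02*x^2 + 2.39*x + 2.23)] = (12.8068*x - 7.5763)/(-2.02*x^2 + 2.39*x + 2.23)^2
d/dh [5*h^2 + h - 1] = 10*h + 1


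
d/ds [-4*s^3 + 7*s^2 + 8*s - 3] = -12*s^2 + 14*s + 8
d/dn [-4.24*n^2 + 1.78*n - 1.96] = 1.78 - 8.48*n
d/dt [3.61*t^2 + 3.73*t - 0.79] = 7.22*t + 3.73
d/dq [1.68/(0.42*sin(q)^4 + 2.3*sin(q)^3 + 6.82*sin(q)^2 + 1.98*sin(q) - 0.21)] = (-25.032*sin(q) + 0.7056*sin(3*q) + 5.796*cos(2*q) - 9.1224)*cos(q)/(0.42*sin(q)^4 + 2.3*sin(q)^3 + 6.82*sin(q)^2 + 1.98*sin(q) - 0.21)^2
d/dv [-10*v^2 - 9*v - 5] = -20*v - 9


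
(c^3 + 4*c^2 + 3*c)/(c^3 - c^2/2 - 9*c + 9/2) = 2*c*(c + 1)/(2*c^2 - 7*c + 3)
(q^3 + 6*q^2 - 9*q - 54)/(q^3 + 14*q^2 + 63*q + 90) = (q - 3)/(q + 5)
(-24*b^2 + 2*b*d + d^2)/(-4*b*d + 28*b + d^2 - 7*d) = (6*b + d)/(d - 7)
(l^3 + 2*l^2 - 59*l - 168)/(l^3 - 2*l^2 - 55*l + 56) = (l + 3)/(l - 1)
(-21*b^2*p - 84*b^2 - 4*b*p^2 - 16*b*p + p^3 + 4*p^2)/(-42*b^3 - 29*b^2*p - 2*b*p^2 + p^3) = (p + 4)/(2*b + p)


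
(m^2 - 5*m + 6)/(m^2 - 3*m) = (m - 2)/m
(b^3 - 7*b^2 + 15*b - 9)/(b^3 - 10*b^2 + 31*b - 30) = (b^2 - 4*b + 3)/(b^2 - 7*b + 10)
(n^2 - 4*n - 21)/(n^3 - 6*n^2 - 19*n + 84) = (n + 3)/(n^2 + n - 12)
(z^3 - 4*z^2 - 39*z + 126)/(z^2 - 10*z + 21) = z + 6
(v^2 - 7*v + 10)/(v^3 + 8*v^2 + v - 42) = (v - 5)/(v^2 + 10*v + 21)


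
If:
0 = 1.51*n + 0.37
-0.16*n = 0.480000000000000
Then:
No Solution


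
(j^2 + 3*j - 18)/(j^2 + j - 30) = (j - 3)/(j - 5)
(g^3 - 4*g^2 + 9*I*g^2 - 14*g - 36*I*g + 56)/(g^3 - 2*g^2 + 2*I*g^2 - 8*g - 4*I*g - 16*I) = (g + 7*I)/(g + 2)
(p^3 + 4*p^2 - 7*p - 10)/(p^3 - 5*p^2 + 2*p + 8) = (p + 5)/(p - 4)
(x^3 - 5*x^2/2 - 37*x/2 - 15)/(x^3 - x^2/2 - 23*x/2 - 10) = (x - 6)/(x - 4)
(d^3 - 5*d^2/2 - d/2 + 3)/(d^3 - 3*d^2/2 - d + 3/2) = (d - 2)/(d - 1)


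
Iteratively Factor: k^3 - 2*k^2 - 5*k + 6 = (k - 1)*(k^2 - k - 6) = (k - 3)*(k - 1)*(k + 2)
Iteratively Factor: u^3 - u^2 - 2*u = (u)*(u^2 - u - 2) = u*(u + 1)*(u - 2)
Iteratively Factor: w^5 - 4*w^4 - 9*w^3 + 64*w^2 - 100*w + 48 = (w - 2)*(w^4 - 2*w^3 - 13*w^2 + 38*w - 24) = (w - 2)*(w - 1)*(w^3 - w^2 - 14*w + 24) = (w - 2)^2*(w - 1)*(w^2 + w - 12) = (w - 2)^2*(w - 1)*(w + 4)*(w - 3)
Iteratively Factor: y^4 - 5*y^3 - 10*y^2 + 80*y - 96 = (y - 2)*(y^3 - 3*y^2 - 16*y + 48) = (y - 3)*(y - 2)*(y^2 - 16) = (y - 3)*(y - 2)*(y + 4)*(y - 4)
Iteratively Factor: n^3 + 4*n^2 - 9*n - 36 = (n + 4)*(n^2 - 9) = (n + 3)*(n + 4)*(n - 3)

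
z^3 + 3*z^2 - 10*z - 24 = (z - 3)*(z + 2)*(z + 4)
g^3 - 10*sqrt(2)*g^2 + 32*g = g*(g - 8*sqrt(2))*(g - 2*sqrt(2))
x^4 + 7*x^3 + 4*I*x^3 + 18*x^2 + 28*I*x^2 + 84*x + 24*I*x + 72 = (x + 1)*(x + 6)*(x - 2*I)*(x + 6*I)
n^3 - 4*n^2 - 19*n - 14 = (n - 7)*(n + 1)*(n + 2)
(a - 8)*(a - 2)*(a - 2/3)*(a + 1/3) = a^4 - 31*a^3/3 + 172*a^2/9 - 28*a/9 - 32/9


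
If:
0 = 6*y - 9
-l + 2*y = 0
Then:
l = 3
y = 3/2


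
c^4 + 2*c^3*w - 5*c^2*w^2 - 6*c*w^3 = c*(c - 2*w)*(c + w)*(c + 3*w)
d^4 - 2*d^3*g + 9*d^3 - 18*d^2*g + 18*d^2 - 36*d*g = d*(d + 3)*(d + 6)*(d - 2*g)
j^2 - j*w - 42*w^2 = (j - 7*w)*(j + 6*w)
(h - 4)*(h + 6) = h^2 + 2*h - 24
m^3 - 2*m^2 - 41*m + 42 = (m - 7)*(m - 1)*(m + 6)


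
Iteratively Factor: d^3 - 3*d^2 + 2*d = (d - 2)*(d^2 - d) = (d - 2)*(d - 1)*(d)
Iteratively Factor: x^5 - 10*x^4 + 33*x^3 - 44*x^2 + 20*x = (x - 2)*(x^4 - 8*x^3 + 17*x^2 - 10*x) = (x - 5)*(x - 2)*(x^3 - 3*x^2 + 2*x) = (x - 5)*(x - 2)^2*(x^2 - x) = (x - 5)*(x - 2)^2*(x - 1)*(x)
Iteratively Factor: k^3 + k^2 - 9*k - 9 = (k + 1)*(k^2 - 9) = (k + 1)*(k + 3)*(k - 3)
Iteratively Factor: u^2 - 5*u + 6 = (u - 2)*(u - 3)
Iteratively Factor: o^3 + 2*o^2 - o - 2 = (o + 2)*(o^2 - 1) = (o + 1)*(o + 2)*(o - 1)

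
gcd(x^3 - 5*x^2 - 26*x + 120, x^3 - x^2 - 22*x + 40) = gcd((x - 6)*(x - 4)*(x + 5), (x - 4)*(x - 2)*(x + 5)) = x^2 + x - 20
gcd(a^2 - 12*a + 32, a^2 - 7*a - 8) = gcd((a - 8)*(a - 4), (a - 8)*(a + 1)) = a - 8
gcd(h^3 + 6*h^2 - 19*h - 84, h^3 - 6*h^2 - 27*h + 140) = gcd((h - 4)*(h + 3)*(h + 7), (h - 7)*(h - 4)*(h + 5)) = h - 4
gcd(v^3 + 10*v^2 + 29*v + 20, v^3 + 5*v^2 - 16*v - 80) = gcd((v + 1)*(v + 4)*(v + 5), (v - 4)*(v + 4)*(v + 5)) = v^2 + 9*v + 20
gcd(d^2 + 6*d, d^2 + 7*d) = d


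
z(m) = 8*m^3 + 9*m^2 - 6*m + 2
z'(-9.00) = 1776.00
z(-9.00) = -5047.00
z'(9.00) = 2100.00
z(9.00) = 6509.00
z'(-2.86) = 138.83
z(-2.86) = -94.37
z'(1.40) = 66.24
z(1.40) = 33.19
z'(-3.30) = 195.96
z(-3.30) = -167.69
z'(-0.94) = -1.71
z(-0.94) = 8.95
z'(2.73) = 222.01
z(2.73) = 215.47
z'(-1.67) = 30.87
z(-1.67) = -0.14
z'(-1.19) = 6.57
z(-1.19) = 8.40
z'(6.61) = 1161.59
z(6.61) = 2666.01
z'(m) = 24*m^2 + 18*m - 6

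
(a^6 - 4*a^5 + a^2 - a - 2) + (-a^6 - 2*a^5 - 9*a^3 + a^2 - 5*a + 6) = -6*a^5 - 9*a^3 + 2*a^2 - 6*a + 4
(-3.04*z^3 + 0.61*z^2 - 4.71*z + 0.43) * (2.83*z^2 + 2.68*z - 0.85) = -8.6032*z^5 - 6.4209*z^4 - 9.1105*z^3 - 11.9244*z^2 + 5.1559*z - 0.3655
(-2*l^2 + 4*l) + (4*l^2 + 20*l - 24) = 2*l^2 + 24*l - 24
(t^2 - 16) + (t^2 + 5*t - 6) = 2*t^2 + 5*t - 22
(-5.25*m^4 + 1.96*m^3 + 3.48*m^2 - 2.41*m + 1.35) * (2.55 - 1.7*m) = 8.925*m^5 - 16.7195*m^4 - 0.918*m^3 + 12.971*m^2 - 8.4405*m + 3.4425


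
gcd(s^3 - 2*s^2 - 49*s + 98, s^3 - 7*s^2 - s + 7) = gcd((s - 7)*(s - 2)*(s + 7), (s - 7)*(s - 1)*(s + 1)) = s - 7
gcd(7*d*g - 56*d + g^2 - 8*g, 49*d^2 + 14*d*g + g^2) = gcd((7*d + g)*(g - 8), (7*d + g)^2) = 7*d + g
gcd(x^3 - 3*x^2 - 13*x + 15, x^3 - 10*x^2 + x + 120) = x^2 - 2*x - 15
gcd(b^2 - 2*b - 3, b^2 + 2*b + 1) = b + 1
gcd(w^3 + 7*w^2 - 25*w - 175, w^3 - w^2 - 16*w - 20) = w - 5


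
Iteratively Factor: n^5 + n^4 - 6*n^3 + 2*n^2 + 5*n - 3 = (n - 1)*(n^4 + 2*n^3 - 4*n^2 - 2*n + 3) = (n - 1)*(n + 3)*(n^3 - n^2 - n + 1) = (n - 1)^2*(n + 3)*(n^2 - 1) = (n - 1)^2*(n + 1)*(n + 3)*(n - 1)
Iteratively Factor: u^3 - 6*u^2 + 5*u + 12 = (u + 1)*(u^2 - 7*u + 12) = (u - 3)*(u + 1)*(u - 4)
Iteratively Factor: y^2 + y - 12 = (y - 3)*(y + 4)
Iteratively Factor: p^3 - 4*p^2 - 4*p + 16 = (p - 4)*(p^2 - 4) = (p - 4)*(p - 2)*(p + 2)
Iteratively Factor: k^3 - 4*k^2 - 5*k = (k)*(k^2 - 4*k - 5) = k*(k + 1)*(k - 5)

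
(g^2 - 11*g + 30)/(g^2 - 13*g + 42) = (g - 5)/(g - 7)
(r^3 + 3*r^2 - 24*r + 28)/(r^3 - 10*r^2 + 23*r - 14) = (r^2 + 5*r - 14)/(r^2 - 8*r + 7)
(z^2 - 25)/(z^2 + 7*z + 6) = (z^2 - 25)/(z^2 + 7*z + 6)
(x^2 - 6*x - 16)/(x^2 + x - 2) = (x - 8)/(x - 1)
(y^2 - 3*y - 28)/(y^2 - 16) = (y - 7)/(y - 4)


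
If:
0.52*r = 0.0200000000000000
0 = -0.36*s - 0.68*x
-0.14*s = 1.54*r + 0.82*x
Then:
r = 0.04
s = 0.20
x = -0.11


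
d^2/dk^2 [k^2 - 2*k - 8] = 2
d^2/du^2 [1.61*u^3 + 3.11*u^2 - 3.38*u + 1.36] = 9.66*u + 6.22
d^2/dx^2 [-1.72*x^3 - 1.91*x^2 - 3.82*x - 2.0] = -10.32*x - 3.82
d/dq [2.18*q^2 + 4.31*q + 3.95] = 4.36*q + 4.31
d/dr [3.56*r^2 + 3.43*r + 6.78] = 7.12*r + 3.43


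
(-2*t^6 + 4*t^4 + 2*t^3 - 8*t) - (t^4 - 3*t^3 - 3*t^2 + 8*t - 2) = -2*t^6 + 3*t^4 + 5*t^3 + 3*t^2 - 16*t + 2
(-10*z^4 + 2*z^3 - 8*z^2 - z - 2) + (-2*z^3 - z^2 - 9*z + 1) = -10*z^4 - 9*z^2 - 10*z - 1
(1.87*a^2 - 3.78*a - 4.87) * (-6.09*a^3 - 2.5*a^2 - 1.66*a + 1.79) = -11.3883*a^5 + 18.3452*a^4 + 36.0041*a^3 + 21.7971*a^2 + 1.318*a - 8.7173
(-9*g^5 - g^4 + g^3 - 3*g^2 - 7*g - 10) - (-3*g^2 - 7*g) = -9*g^5 - g^4 + g^3 - 10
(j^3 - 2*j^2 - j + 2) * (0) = 0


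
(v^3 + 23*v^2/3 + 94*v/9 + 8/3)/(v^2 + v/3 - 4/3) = (v^2 + 19*v/3 + 2)/(v - 1)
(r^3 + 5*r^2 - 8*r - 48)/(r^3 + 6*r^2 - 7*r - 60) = (r + 4)/(r + 5)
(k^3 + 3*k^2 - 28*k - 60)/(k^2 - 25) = (k^2 + 8*k + 12)/(k + 5)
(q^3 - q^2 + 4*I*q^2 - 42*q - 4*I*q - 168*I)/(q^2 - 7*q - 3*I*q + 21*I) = (q^2 + q*(6 + 4*I) + 24*I)/(q - 3*I)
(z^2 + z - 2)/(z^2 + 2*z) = (z - 1)/z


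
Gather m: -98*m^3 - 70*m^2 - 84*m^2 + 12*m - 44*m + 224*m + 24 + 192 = -98*m^3 - 154*m^2 + 192*m + 216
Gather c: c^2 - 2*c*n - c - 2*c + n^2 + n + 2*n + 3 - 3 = c^2 + c*(-2*n - 3) + n^2 + 3*n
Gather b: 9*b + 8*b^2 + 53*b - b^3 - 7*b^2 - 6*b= -b^3 + b^2 + 56*b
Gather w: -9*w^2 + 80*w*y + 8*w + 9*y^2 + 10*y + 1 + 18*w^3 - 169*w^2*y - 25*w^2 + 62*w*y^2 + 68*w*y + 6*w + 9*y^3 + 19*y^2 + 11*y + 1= 18*w^3 + w^2*(-169*y - 34) + w*(62*y^2 + 148*y + 14) + 9*y^3 + 28*y^2 + 21*y + 2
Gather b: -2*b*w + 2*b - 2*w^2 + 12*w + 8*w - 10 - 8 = b*(2 - 2*w) - 2*w^2 + 20*w - 18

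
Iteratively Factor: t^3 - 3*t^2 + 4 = (t + 1)*(t^2 - 4*t + 4) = (t - 2)*(t + 1)*(t - 2)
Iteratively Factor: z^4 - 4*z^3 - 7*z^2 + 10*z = (z)*(z^3 - 4*z^2 - 7*z + 10) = z*(z - 5)*(z^2 + z - 2) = z*(z - 5)*(z + 2)*(z - 1)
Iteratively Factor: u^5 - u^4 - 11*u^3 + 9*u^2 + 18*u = (u - 2)*(u^4 + u^3 - 9*u^2 - 9*u) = (u - 2)*(u + 3)*(u^3 - 2*u^2 - 3*u) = (u - 3)*(u - 2)*(u + 3)*(u^2 + u) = (u - 3)*(u - 2)*(u + 1)*(u + 3)*(u)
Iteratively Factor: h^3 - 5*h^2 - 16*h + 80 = (h - 5)*(h^2 - 16) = (h - 5)*(h + 4)*(h - 4)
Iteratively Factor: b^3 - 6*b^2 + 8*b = (b - 2)*(b^2 - 4*b) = (b - 4)*(b - 2)*(b)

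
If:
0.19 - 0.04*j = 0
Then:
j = 4.75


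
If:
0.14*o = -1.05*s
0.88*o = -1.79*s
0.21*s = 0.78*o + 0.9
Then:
No Solution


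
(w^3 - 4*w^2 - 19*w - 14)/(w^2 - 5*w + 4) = (w^3 - 4*w^2 - 19*w - 14)/(w^2 - 5*w + 4)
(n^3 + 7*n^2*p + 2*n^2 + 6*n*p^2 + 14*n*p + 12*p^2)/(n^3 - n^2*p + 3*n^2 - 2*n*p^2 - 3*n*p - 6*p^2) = (-n^2 - 6*n*p - 2*n - 12*p)/(-n^2 + 2*n*p - 3*n + 6*p)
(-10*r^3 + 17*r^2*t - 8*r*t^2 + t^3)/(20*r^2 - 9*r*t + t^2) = (-2*r^2 + 3*r*t - t^2)/(4*r - t)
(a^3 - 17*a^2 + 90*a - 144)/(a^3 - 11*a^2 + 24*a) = (a - 6)/a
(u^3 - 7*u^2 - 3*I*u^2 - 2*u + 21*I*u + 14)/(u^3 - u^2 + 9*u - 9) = (u^3 - u^2*(7 + 3*I) + u*(-2 + 21*I) + 14)/(u^3 - u^2 + 9*u - 9)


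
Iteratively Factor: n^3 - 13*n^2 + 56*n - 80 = (n - 4)*(n^2 - 9*n + 20) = (n - 4)^2*(n - 5)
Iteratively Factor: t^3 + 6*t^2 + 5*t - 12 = (t - 1)*(t^2 + 7*t + 12) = (t - 1)*(t + 3)*(t + 4)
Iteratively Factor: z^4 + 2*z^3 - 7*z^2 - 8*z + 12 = (z - 2)*(z^3 + 4*z^2 + z - 6) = (z - 2)*(z + 3)*(z^2 + z - 2) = (z - 2)*(z - 1)*(z + 3)*(z + 2)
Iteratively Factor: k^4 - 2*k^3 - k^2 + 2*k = (k - 2)*(k^3 - k) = (k - 2)*(k + 1)*(k^2 - k) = (k - 2)*(k - 1)*(k + 1)*(k)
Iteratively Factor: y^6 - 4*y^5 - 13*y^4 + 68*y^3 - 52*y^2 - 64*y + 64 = (y - 1)*(y^5 - 3*y^4 - 16*y^3 + 52*y^2 - 64) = (y - 1)*(y + 4)*(y^4 - 7*y^3 + 12*y^2 + 4*y - 16) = (y - 2)*(y - 1)*(y + 4)*(y^3 - 5*y^2 + 2*y + 8) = (y - 2)*(y - 1)*(y + 1)*(y + 4)*(y^2 - 6*y + 8) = (y - 4)*(y - 2)*(y - 1)*(y + 1)*(y + 4)*(y - 2)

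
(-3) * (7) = -21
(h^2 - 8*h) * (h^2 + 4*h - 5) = h^4 - 4*h^3 - 37*h^2 + 40*h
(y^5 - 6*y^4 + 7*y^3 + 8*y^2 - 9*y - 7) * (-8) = -8*y^5 + 48*y^4 - 56*y^3 - 64*y^2 + 72*y + 56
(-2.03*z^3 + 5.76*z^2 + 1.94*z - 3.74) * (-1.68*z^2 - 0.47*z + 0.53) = 3.4104*z^5 - 8.7227*z^4 - 7.0423*z^3 + 8.4242*z^2 + 2.786*z - 1.9822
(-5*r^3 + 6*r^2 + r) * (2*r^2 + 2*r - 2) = -10*r^5 + 2*r^4 + 24*r^3 - 10*r^2 - 2*r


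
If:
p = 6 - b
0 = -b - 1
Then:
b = -1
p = 7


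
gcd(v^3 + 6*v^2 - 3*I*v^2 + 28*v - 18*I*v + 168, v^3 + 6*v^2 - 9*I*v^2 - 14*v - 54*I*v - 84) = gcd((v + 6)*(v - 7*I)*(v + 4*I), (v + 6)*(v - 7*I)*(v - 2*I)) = v^2 + v*(6 - 7*I) - 42*I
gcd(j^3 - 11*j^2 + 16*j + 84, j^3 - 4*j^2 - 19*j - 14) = j^2 - 5*j - 14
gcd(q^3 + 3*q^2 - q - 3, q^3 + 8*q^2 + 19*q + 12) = q^2 + 4*q + 3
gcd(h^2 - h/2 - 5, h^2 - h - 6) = h + 2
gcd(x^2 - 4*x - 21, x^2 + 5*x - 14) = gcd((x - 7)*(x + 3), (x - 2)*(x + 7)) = 1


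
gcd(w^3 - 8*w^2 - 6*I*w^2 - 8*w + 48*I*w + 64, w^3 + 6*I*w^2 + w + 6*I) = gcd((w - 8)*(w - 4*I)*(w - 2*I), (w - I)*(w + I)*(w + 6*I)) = 1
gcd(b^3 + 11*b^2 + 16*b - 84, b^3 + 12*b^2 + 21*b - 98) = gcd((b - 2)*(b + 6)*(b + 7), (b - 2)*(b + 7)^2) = b^2 + 5*b - 14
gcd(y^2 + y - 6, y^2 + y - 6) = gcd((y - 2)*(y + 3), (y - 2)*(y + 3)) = y^2 + y - 6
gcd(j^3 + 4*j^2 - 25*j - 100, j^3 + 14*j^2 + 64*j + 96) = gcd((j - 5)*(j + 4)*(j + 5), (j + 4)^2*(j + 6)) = j + 4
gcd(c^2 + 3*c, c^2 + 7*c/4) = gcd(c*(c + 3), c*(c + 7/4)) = c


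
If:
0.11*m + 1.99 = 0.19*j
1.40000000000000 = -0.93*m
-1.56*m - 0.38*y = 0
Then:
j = 9.60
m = -1.51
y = 6.18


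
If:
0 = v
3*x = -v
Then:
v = 0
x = 0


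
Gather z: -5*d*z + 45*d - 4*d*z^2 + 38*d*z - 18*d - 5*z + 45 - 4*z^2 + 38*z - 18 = 27*d + z^2*(-4*d - 4) + z*(33*d + 33) + 27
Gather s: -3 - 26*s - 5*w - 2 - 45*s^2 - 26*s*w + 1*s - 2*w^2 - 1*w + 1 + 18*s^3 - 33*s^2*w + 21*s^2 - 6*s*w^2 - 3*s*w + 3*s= 18*s^3 + s^2*(-33*w - 24) + s*(-6*w^2 - 29*w - 22) - 2*w^2 - 6*w - 4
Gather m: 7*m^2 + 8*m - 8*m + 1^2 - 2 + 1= 7*m^2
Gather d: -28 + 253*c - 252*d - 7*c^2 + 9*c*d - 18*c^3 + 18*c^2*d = -18*c^3 - 7*c^2 + 253*c + d*(18*c^2 + 9*c - 252) - 28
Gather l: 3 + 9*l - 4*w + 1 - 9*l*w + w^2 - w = l*(9 - 9*w) + w^2 - 5*w + 4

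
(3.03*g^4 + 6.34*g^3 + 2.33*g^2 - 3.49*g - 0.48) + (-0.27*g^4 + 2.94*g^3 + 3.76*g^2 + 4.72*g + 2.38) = 2.76*g^4 + 9.28*g^3 + 6.09*g^2 + 1.23*g + 1.9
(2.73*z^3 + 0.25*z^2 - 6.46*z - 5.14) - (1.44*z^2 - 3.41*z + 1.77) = 2.73*z^3 - 1.19*z^2 - 3.05*z - 6.91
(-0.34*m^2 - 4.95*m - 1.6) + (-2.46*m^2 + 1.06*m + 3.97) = -2.8*m^2 - 3.89*m + 2.37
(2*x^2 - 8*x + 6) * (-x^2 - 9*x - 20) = -2*x^4 - 10*x^3 + 26*x^2 + 106*x - 120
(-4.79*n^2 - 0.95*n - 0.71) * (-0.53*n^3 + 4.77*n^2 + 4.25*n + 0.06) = 2.5387*n^5 - 22.3448*n^4 - 24.5127*n^3 - 7.7116*n^2 - 3.0745*n - 0.0426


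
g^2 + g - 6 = (g - 2)*(g + 3)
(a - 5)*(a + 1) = a^2 - 4*a - 5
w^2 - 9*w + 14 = (w - 7)*(w - 2)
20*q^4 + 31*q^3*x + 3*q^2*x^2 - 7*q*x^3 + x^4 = (-5*q + x)*(-4*q + x)*(q + x)^2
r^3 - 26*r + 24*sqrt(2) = (r - 3*sqrt(2))*(r - sqrt(2))*(r + 4*sqrt(2))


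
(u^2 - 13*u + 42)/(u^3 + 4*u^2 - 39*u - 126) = (u - 7)/(u^2 + 10*u + 21)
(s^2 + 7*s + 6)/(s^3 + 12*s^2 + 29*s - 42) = (s + 1)/(s^2 + 6*s - 7)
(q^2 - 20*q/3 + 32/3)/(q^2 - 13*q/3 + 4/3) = (3*q - 8)/(3*q - 1)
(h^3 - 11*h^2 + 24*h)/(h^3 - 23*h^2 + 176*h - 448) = h*(h - 3)/(h^2 - 15*h + 56)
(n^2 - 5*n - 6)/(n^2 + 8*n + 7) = (n - 6)/(n + 7)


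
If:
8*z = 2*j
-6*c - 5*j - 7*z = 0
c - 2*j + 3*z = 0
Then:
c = 0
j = 0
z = 0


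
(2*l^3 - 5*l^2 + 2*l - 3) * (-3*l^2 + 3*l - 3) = -6*l^5 + 21*l^4 - 27*l^3 + 30*l^2 - 15*l + 9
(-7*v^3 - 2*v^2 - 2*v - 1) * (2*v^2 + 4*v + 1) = -14*v^5 - 32*v^4 - 19*v^3 - 12*v^2 - 6*v - 1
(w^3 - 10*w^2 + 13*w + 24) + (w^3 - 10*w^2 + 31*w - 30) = 2*w^3 - 20*w^2 + 44*w - 6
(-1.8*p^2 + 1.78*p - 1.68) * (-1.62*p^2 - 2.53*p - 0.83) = 2.916*p^4 + 1.6704*p^3 - 0.2878*p^2 + 2.773*p + 1.3944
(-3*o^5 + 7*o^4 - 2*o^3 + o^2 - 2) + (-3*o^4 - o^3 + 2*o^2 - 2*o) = -3*o^5 + 4*o^4 - 3*o^3 + 3*o^2 - 2*o - 2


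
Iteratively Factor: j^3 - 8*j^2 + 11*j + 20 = (j - 4)*(j^2 - 4*j - 5) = (j - 5)*(j - 4)*(j + 1)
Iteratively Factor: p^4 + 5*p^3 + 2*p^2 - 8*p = (p - 1)*(p^3 + 6*p^2 + 8*p) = (p - 1)*(p + 2)*(p^2 + 4*p) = (p - 1)*(p + 2)*(p + 4)*(p)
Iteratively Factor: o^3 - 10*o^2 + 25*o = (o)*(o^2 - 10*o + 25) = o*(o - 5)*(o - 5)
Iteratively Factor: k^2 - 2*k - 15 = (k + 3)*(k - 5)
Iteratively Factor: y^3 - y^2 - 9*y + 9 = (y - 3)*(y^2 + 2*y - 3) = (y - 3)*(y - 1)*(y + 3)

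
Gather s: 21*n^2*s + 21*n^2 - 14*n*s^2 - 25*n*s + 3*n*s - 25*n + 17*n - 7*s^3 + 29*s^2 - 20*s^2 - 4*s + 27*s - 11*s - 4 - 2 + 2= 21*n^2 - 8*n - 7*s^3 + s^2*(9 - 14*n) + s*(21*n^2 - 22*n + 12) - 4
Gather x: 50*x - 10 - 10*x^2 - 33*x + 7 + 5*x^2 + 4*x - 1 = -5*x^2 + 21*x - 4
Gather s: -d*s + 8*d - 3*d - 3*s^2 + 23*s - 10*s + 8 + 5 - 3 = 5*d - 3*s^2 + s*(13 - d) + 10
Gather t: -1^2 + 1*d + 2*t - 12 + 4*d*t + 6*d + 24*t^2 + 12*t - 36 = 7*d + 24*t^2 + t*(4*d + 14) - 49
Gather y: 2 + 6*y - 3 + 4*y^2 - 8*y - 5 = 4*y^2 - 2*y - 6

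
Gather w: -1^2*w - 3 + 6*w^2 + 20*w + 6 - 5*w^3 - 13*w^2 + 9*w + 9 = -5*w^3 - 7*w^2 + 28*w + 12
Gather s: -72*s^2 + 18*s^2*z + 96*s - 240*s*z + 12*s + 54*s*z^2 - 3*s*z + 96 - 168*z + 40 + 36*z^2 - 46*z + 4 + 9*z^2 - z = s^2*(18*z - 72) + s*(54*z^2 - 243*z + 108) + 45*z^2 - 215*z + 140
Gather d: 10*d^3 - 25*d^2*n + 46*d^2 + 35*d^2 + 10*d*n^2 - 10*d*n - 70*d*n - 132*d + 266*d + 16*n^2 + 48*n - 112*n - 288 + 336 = 10*d^3 + d^2*(81 - 25*n) + d*(10*n^2 - 80*n + 134) + 16*n^2 - 64*n + 48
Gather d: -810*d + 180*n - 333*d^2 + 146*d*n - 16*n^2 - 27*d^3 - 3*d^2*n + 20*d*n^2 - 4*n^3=-27*d^3 + d^2*(-3*n - 333) + d*(20*n^2 + 146*n - 810) - 4*n^3 - 16*n^2 + 180*n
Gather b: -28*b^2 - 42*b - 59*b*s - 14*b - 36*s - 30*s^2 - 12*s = -28*b^2 + b*(-59*s - 56) - 30*s^2 - 48*s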